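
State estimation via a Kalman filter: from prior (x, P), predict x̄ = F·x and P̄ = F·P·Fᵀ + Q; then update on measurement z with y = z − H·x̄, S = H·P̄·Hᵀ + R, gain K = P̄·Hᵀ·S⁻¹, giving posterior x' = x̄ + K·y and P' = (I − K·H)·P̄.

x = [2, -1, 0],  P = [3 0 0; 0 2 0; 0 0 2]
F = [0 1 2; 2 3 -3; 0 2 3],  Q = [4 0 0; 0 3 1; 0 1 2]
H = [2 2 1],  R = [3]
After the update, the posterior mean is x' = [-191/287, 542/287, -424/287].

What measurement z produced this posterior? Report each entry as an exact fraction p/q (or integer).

x̄ = F·x = [-1, 1, -2]
P̄ = F·P·Fᵀ + Q = [14 -6 16; -6 51 -5; 16 -5 28]
S = H·P̄·Hᵀ + R = [287]
K = P̄·Hᵀ·S⁻¹ = [32/287; 85/287; 50/287]
x' − x̄ = [96/287, 255/287, 150/287] = K·y
y = (KᵀK)⁻¹·Kᵀ·(x' − x̄) = [3]
z = y + H·x̄ = [3] + [-2] = [1]

z = [1]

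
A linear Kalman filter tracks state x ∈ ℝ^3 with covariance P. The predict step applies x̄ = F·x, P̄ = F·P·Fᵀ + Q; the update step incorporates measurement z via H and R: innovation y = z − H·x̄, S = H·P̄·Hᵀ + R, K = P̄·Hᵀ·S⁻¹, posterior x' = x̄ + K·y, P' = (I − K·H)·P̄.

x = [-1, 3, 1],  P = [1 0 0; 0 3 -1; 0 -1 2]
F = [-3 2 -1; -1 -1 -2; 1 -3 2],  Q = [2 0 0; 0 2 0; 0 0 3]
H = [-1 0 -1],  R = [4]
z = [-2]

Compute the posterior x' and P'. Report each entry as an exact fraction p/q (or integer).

x̄ = F·x = [8, -4, -8]
P̄ = F·P·Fᵀ + Q = [29 4 -32; 4 10 -4; -32 -4 51]
y = z − H·x̄ = [-2]
S = H·P̄·Hᵀ + R = [20]
K = P̄·Hᵀ·S⁻¹ = [3/20; 0; -19/20]
x' = x̄ + K·y = [77/10, -4, -61/10]
P' = (I − K·H)·P̄ = [571/20 4 -583/20; 4 10 -4; -583/20 -4 659/20]

x' = [77/10, -4, -61/10]
P' = [571/20 4 -583/20; 4 10 -4; -583/20 -4 659/20]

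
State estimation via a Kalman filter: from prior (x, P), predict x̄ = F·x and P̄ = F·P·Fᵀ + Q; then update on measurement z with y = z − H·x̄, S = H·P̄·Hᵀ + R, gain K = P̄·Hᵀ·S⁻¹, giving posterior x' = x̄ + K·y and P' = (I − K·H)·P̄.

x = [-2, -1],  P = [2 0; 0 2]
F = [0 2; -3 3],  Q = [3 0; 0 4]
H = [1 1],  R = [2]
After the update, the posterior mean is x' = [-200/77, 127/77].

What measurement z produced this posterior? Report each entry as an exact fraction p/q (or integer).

x̄ = F·x = [-2, 3]
P̄ = F·P·Fᵀ + Q = [11 12; 12 40]
S = H·P̄·Hᵀ + R = [77]
K = P̄·Hᵀ·S⁻¹ = [23/77; 52/77]
x' − x̄ = [-46/77, -104/77] = K·y
y = (KᵀK)⁻¹·Kᵀ·(x' − x̄) = [-2]
z = y + H·x̄ = [-2] + [1] = [-1]

z = [-1]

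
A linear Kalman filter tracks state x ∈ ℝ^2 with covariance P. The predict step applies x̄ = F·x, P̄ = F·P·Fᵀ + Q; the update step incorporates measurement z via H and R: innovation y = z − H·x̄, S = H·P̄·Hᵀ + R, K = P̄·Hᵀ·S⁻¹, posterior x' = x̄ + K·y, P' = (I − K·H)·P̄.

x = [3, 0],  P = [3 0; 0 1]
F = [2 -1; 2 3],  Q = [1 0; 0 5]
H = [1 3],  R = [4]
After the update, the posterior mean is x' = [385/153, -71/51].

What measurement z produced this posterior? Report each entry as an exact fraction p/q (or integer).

z = [-2]

x̄ = F·x = [6, 6]
P̄ = F·P·Fᵀ + Q = [14 9; 9 26]
S = H·P̄·Hᵀ + R = [306]
K = P̄·Hᵀ·S⁻¹ = [41/306; 29/102]
x' − x̄ = [-533/153, -377/51] = K·y
y = (KᵀK)⁻¹·Kᵀ·(x' − x̄) = [-26]
z = y + H·x̄ = [-26] + [24] = [-2]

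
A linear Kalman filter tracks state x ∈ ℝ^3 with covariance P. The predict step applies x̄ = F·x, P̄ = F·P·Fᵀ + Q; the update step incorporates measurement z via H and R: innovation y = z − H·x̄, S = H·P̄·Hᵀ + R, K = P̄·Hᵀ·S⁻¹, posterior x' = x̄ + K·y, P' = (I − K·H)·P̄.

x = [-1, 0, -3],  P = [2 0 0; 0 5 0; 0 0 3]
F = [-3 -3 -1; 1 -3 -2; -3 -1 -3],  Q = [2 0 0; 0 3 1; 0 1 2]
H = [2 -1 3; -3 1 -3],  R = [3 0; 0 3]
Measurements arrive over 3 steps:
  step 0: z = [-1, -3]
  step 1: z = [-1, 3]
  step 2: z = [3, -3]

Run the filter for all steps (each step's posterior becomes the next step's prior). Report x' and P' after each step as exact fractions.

step 0: x̄ = F·x = [6, 5, 12]
step 0: P̄ = F·P·Fᵀ + Q = [68 45 42; 45 62 28; 42 28 52]
step 0: y = z − H·x̄ = [-44, 46]
step 0: S = H·P̄·Hᵀ + R = [961 -1175; -1175 1463]
step 0: K = P̄·Hᵀ·S⁻¹ = [-8702/12659 -9455/12659; -20619/25318 -19277/25318; 5853/12659 2503/12659]
step 0: x' = x̄ + K·y = [23912/12659, 73542/12659, 9514/12659]
step 0: P' = (I − K·H)·P̄ = [54471/12659 59844/12659 -25068/12659; 59844/12659 852555/25318 91887/12659; -25068/12659 91887/12659 53194/12659]
step 1: x̄ = F·x = [-301876/12659, -215742/12659, -173820/12659]
step 1: P̄ = F·P·Fᵀ + Q = [11766709/25318 9680359/25318 6529671/25318; 9680359/25318 9971147/25318 5723095/25318; 6529671/25318 5723095/25318 3759485/25318]
step 1: y = z − H·x̄ = [896811/12659, -1173369/12659]
step 1: S = H·P̄·Hᵀ + R = [48122674/12659 -64805733/12659; -64805733/12659 174896201/25318]
step 1: K = P̄·Hᵀ·S⁻¹ = [-422033143/1335556144 -328992851/667778072; -2052878013/1335556144 -899036209/667778072; -66324031/667778072 -72577951/333889036]
step 1: x' = x̄ + K·y = [-58312337/102735088, -117743547/102735088, -31791729/51367544]
step 1: P' = (I − K·H)·P̄ = [3240056535/1335556144 11552851293/1335556144 634439799/667778072; 11552851293/1335556144 105789763407/1335556144 12754237797/667778072; 634439799/667778072 12754237797/667778072 1881064351/333889036]
step 2: x̄ = F·x = [295875555/51367544, 105521305/25683772, 120857733/25683772]
step 2: P̄ = F·P·Fᵀ + Q = [340019800899/333889036 157834250245/166944518 97256012235/166944518; 157834250245/166944518 76322544139/83472259 45684556366/83472259; 97256012235/166944518 45684556366/83472259 28159218452/83472259]
step 2: y = z − H·x̄ = [-475876133/25683772, 1247627821/51367544]
step 2: S = H·P̄·Hᵀ + R = [663785962607/83472259 -1801024679019/166944518; -1801024679019/166944518 4890978000763/333889036]
step 2: K = P̄·Hᵀ·S⁻¹ = [-8935296126017/34414378202420 -7821399288511/17207189101210; -6105519385389/6882875640484 -3085530378361/3441437820242; 118073992087/1720718910121 -172930911728/1720718910121]
step 2: x' = x̄ + K·y = [-807736804638/1720718910121, -2120332712148/1720718910121, 3418258311423/3441437820242]
step 2: P' = (I − K·H)·P̄ = [73734284109117/34414378202420 36829740426333/6882875640484 164570758923/1720718910121; 36829740426333/6882875640484 287414428073961/6882875640484 16286532422094/1720718910121; 164570758923/1720718910121 16286532422094/1720718910121 5437204293503/1720718910121]

step 0: x' = [23912/12659, 73542/12659, 9514/12659], P' = [54471/12659 59844/12659 -25068/12659; 59844/12659 852555/25318 91887/12659; -25068/12659 91887/12659 53194/12659]
step 1: x' = [-58312337/102735088, -117743547/102735088, -31791729/51367544], P' = [3240056535/1335556144 11552851293/1335556144 634439799/667778072; 11552851293/1335556144 105789763407/1335556144 12754237797/667778072; 634439799/667778072 12754237797/667778072 1881064351/333889036]
step 2: x' = [-807736804638/1720718910121, -2120332712148/1720718910121, 3418258311423/3441437820242], P' = [73734284109117/34414378202420 36829740426333/6882875640484 164570758923/1720718910121; 36829740426333/6882875640484 287414428073961/6882875640484 16286532422094/1720718910121; 164570758923/1720718910121 16286532422094/1720718910121 5437204293503/1720718910121]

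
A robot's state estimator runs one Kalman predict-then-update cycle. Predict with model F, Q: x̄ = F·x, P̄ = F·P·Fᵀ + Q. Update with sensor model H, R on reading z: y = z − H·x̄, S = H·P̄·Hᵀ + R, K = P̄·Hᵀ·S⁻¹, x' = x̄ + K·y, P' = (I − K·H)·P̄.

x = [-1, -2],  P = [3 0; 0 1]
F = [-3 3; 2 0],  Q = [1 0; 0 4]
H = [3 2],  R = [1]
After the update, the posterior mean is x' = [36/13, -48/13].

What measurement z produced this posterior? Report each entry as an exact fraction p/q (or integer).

x̄ = F·x = [-3, -2]
P̄ = F·P·Fᵀ + Q = [37 -18; -18 16]
S = H·P̄·Hᵀ + R = [182]
K = P̄·Hᵀ·S⁻¹ = [75/182; -11/91]
x' − x̄ = [75/13, -22/13] = K·y
y = (KᵀK)⁻¹·Kᵀ·(x' − x̄) = [14]
z = y + H·x̄ = [14] + [-13] = [1]

z = [1]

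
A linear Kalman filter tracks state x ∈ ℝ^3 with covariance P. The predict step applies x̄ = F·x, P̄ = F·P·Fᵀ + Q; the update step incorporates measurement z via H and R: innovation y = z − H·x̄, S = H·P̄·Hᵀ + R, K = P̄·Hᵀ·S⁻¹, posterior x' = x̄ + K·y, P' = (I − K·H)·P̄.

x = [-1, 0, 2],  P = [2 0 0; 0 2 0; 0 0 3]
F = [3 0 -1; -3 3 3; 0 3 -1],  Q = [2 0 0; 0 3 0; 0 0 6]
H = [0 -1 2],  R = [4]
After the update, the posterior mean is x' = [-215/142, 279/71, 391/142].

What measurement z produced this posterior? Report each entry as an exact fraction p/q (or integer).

x̄ = F·x = [-5, 9, -2]
P̄ = F·P·Fᵀ + Q = [23 -27 3; -27 66 9; 3 9 27]
S = H·P̄·Hᵀ + R = [142]
K = P̄·Hᵀ·S⁻¹ = [33/142; -24/71; 45/142]
x' − x̄ = [495/142, -360/71, 675/142] = K·y
y = (KᵀK)⁻¹·Kᵀ·(x' − x̄) = [15]
z = y + H·x̄ = [15] + [-13] = [2]

z = [2]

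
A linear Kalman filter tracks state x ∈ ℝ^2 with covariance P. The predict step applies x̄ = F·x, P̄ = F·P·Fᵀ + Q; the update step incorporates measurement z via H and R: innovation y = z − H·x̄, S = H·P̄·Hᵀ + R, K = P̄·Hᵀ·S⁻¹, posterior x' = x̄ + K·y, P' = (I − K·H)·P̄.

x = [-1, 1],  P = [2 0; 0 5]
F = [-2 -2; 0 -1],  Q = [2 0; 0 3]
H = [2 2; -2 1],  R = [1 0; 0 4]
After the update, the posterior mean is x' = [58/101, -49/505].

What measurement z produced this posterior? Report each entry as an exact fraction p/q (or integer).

x̄ = F·x = [0, -1]
P̄ = F·P·Fᵀ + Q = [30 10; 10 8]
S = H·P̄·Hᵀ + R = [233 -124; -124 92]
K = P̄·Hᵀ·S⁻¹ = [58/303 -173/606; 152/505 139/505]
x' − x̄ = [58/101, 456/505] = K·y
y = (KᵀK)⁻¹·Kᵀ·(x' − x̄) = [3, 0]
z = y + H·x̄ = [3, 0] + [-2, -1] = [1, -1]

z = [1, -1]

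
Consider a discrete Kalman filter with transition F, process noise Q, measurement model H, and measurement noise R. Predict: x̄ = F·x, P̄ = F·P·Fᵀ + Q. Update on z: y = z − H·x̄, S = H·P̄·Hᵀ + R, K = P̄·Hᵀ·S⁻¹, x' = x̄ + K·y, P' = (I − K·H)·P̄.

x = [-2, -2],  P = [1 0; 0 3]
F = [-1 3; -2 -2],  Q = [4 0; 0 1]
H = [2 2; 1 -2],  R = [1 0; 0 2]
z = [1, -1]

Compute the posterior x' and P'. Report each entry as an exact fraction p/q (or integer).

x̄ = F·x = [-4, 8]
P̄ = F·P·Fᵀ + Q = [32 -16; -16 17]
y = z − H·x̄ = [-7, 19]
S = H·P̄·Hᵀ + R = [69 28; 28 166]
K = P̄·Hᵀ·S⁻¹ = [32/97 32/97; 866/5335 -1753/5335]
x' = x̄ + K·y = [-4/97, 301/485]
P' = (I − K·H)·P̄ = [32/97 -16/97; -16/97 1313/5335]

x' = [-4/97, 301/485]
P' = [32/97 -16/97; -16/97 1313/5335]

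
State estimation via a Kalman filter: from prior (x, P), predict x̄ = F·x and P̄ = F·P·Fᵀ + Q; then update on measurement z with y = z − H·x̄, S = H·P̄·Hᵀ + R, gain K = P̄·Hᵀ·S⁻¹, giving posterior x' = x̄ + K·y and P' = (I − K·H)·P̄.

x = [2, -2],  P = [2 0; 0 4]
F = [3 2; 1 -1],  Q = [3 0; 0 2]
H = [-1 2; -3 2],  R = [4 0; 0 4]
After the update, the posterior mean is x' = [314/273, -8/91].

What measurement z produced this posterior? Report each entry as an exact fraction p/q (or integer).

x̄ = F·x = [2, 4]
P̄ = F·P·Fᵀ + Q = [37 -2; -2 8]
S = H·P̄·Hᵀ + R = [81 159; 159 393]
K = P̄·Hᵀ·S⁻¹ = [181/546 -233/546; 149/273 -15/91]
x' − x̄ = [-232/273, -372/91] = K·y
y = (KᵀK)⁻¹·Kᵀ·(x' − x̄) = [-9, -5]
z = y + H·x̄ = [-9, -5] + [6, 2] = [-3, -3]

z = [-3, -3]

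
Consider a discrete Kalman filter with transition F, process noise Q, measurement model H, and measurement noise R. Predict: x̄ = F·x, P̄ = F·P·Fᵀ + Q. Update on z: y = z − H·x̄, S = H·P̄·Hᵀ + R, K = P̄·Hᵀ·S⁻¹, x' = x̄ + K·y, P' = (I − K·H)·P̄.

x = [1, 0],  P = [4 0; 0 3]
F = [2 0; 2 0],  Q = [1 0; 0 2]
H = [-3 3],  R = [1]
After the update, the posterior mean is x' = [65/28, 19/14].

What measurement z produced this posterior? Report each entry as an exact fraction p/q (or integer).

z = [-3]

x̄ = F·x = [2, 2]
P̄ = F·P·Fᵀ + Q = [17 16; 16 18]
S = H·P̄·Hᵀ + R = [28]
K = P̄·Hᵀ·S⁻¹ = [-3/28; 3/14]
x' − x̄ = [9/28, -9/14] = K·y
y = (KᵀK)⁻¹·Kᵀ·(x' − x̄) = [-3]
z = y + H·x̄ = [-3] + [0] = [-3]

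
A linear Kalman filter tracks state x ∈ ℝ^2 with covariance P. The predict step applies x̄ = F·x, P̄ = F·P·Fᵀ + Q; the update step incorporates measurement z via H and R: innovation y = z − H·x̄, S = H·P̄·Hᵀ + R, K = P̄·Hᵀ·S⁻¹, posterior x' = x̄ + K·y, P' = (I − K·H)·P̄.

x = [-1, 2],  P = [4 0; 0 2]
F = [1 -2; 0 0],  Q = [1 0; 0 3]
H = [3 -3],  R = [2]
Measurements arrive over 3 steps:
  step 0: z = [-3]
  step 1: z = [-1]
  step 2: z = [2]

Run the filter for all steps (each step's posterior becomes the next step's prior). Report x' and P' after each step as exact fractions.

step 0: x' = [-131/73, -54/73], P' = [377/146 351/146; 351/146 357/146]
step 1: x' = [-2975/9157, 72/9157], P' = [15863/9157 14769/9157; 14769/9157 15645/9157]
step 2: x' = [80693/522269, -249039/522269], P' = [827196/522269 770148/522269; 770148/522269 825090/522269]

step 0: x̄ = F·x = [-5, 0]
step 0: P̄ = F·P·Fᵀ + Q = [13 0; 0 3]
step 0: y = z − H·x̄ = [12]
step 0: S = H·P̄·Hᵀ + R = [146]
step 0: K = P̄·Hᵀ·S⁻¹ = [39/146; -9/146]
step 0: x' = x̄ + K·y = [-131/73, -54/73]
step 0: P' = (I − K·H)·P̄ = [377/146 351/146; 351/146 357/146]
step 1: x̄ = F·x = [-23/73, 0]
step 1: P̄ = F·P·Fᵀ + Q = [547/146 0; 0 3]
step 1: y = z − H·x̄ = [-4/73]
step 1: S = H·P̄·Hᵀ + R = [9157/146]
step 1: K = P̄·Hᵀ·S⁻¹ = [1641/9157; -1314/9157]
step 1: x' = x̄ + K·y = [-2975/9157, 72/9157]
step 1: P' = (I − K·H)·P̄ = [15863/9157 14769/9157; 14769/9157 15645/9157]
step 2: x̄ = F·x = [-3119/9157, 0]
step 2: P̄ = F·P·Fᵀ + Q = [28524/9157 0; 0 3]
step 2: y = z − H·x̄ = [27671/9157]
step 2: S = H·P̄·Hᵀ + R = [522269/9157]
step 2: K = P̄·Hᵀ·S⁻¹ = [85572/522269; -82413/522269]
step 2: x' = x̄ + K·y = [80693/522269, -249039/522269]
step 2: P' = (I − K·H)·P̄ = [827196/522269 770148/522269; 770148/522269 825090/522269]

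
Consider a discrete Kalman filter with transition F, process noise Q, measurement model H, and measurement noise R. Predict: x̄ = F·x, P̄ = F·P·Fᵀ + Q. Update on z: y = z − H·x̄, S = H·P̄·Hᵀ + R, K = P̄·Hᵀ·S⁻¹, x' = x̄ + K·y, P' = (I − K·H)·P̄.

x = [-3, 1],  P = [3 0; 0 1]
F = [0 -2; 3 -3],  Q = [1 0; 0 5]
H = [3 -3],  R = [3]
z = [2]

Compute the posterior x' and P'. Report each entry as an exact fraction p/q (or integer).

x̄ = F·x = [-2, -12]
P̄ = F·P·Fᵀ + Q = [5 6; 6 41]
y = z − H·x̄ = [-28]
S = H·P̄·Hᵀ + R = [309]
K = P̄·Hᵀ·S⁻¹ = [-1/103; -35/103]
x' = x̄ + K·y = [-178/103, -256/103]
P' = (I − K·H)·P̄ = [512/103 513/103; 513/103 548/103]

x' = [-178/103, -256/103]
P' = [512/103 513/103; 513/103 548/103]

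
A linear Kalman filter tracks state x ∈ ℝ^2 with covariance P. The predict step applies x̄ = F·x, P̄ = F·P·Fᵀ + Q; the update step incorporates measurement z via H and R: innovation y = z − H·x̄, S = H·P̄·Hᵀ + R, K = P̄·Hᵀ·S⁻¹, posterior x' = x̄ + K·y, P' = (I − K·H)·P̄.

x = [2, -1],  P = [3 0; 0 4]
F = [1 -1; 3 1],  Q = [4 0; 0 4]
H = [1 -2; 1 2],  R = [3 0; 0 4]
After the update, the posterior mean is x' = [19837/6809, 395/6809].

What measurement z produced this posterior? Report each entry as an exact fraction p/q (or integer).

x̄ = F·x = [3, 5]
P̄ = F·P·Fᵀ + Q = [11 5; 5 35]
S = H·P̄·Hᵀ + R = [134 -129; -129 175]
K = P̄·Hᵀ·S⁻¹ = [2884/6809 2943/6809; -1700/6809 1665/6809]
x' − x̄ = [-590/6809, -33650/6809] = K·y
y = (KᵀK)⁻¹·Kᵀ·(x' − x̄) = [10, -10]
z = y + H·x̄ = [10, -10] + [-7, 13] = [3, 3]

z = [3, 3]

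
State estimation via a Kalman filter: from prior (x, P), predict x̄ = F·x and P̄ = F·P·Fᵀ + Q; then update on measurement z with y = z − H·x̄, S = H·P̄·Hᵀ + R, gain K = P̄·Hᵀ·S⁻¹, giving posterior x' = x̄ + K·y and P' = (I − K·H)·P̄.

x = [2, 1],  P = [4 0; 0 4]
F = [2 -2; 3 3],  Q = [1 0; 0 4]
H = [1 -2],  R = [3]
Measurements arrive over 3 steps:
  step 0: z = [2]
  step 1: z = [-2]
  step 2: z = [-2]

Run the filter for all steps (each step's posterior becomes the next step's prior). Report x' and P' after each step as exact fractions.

step 0: x̄ = F·x = [2, 9]
step 0: P̄ = F·P·Fᵀ + Q = [33 0; 0 76]
step 0: y = z − H·x̄ = [18]
step 0: S = H·P̄·Hᵀ + R = [340]
step 0: K = P̄·Hᵀ·S⁻¹ = [33/340; -38/85]
step 0: x' = x̄ + K·y = [637/170, 81/85]
step 0: P' = (I − K·H)·P̄ = [10131/340 1254/85; 1254/85 684/85]
step 1: x̄ = F·x = [95/17, 141/10]
step 1: P̄ = F·P·Fᵀ + Q = [584/17 261/2; 261/2 12203/20]
step 1: y = z − H·x̄ = [1752/85]
step 1: S = H·P̄·Hᵀ + R = [166256/85]
step 1: K = P̄·Hᵀ·S⁻¹ = [-19265/166256; -92633/166256]
step 1: x' = x̄ + K·y = [66499/20782, 27180/10391]
step 1: P' = (I − K·H)·P̄ = [1345027/166256 701411/166256; 701411/166256 489655/166256]
step 2: x̄ = F·x = [12139/10391, 362577/20782]
step 2: P̄ = F·P·Fᵀ + Q = [118356/10391 641529/20782; 641529/20782 1862660/10391]
step 2: y = z − H·x̄ = [329656/10391]
step 2: S = H·P̄·Hᵀ + R = [6317111/10391]
step 2: K = P̄·Hᵀ·S⁻¹ = [-523173/6317111; -6809111/12634222]
step 2: x' = x̄ + K·y = [-9217949/6317111, 4405241/12634222]
step 2: P' = (I − K·H)·P̄ = [45612357/6317111 23590938/6317111; 23590938/6317111 67609209/25268444]

step 0: x' = [637/170, 81/85], P' = [10131/340 1254/85; 1254/85 684/85]
step 1: x' = [66499/20782, 27180/10391], P' = [1345027/166256 701411/166256; 701411/166256 489655/166256]
step 2: x' = [-9217949/6317111, 4405241/12634222], P' = [45612357/6317111 23590938/6317111; 23590938/6317111 67609209/25268444]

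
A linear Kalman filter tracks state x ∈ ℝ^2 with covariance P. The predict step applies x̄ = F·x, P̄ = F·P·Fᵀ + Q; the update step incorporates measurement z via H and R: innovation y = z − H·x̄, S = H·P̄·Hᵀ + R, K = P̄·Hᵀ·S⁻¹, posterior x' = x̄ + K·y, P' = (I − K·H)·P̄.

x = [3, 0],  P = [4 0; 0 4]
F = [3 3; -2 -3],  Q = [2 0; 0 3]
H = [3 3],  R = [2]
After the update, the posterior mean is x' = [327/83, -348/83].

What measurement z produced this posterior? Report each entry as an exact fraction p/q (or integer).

x̄ = F·x = [9, -6]
P̄ = F·P·Fᵀ + Q = [74 -60; -60 55]
S = H·P̄·Hᵀ + R = [83]
K = P̄·Hᵀ·S⁻¹ = [42/83; -15/83]
x' − x̄ = [-420/83, 150/83] = K·y
y = (KᵀK)⁻¹·Kᵀ·(x' − x̄) = [-10]
z = y + H·x̄ = [-10] + [9] = [-1]

z = [-1]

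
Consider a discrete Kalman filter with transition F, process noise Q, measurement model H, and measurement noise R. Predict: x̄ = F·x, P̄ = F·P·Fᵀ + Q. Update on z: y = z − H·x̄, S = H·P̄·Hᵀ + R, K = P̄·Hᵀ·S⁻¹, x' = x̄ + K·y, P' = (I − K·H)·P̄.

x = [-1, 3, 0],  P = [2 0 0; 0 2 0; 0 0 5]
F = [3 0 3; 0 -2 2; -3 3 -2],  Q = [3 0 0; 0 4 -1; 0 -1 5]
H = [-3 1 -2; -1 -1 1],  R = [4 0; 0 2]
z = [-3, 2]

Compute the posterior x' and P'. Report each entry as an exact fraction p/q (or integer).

x̄ = F·x = [-3, -6, 12]
P̄ = F·P·Fᵀ + Q = [66 30 -48; 30 32 -33; -48 -33 61]
y = z − H·x̄ = [18, -19]
S = H·P̄·Hᵀ + R = [250 53; 53 383]
K = P̄·Hᵀ·S⁻¹ = [-19944/92941 -32184/92941; 8099/92941 -24174/92941; -11739/92941 36083/92941]
x' = x̄ + K·y = [-26319/92941, 47442/92941, 218413/92941]
P' = (I − K·H)·P̄ = [63642/92941 -109698/92941 -110424/92941; -109698/92941 612790/92941 454744/92941; -110424/92941 454744/92941 416486/92941]

x' = [-26319/92941, 47442/92941, 218413/92941]
P' = [63642/92941 -109698/92941 -110424/92941; -109698/92941 612790/92941 454744/92941; -110424/92941 454744/92941 416486/92941]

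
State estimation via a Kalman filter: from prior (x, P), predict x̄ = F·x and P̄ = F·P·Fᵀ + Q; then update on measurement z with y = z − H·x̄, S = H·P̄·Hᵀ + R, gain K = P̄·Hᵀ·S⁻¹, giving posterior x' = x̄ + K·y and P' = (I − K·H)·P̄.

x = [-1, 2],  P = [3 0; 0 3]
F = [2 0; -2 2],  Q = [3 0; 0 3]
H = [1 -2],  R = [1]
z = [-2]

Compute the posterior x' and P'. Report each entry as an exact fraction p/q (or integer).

x' = [31/43, 60/43]
P' = [1059/172 255/86; 255/86 72/43]

x̄ = F·x = [-2, 6]
P̄ = F·P·Fᵀ + Q = [15 -12; -12 27]
y = z − H·x̄ = [12]
S = H·P̄·Hᵀ + R = [172]
K = P̄·Hᵀ·S⁻¹ = [39/172; -33/86]
x' = x̄ + K·y = [31/43, 60/43]
P' = (I − K·H)·P̄ = [1059/172 255/86; 255/86 72/43]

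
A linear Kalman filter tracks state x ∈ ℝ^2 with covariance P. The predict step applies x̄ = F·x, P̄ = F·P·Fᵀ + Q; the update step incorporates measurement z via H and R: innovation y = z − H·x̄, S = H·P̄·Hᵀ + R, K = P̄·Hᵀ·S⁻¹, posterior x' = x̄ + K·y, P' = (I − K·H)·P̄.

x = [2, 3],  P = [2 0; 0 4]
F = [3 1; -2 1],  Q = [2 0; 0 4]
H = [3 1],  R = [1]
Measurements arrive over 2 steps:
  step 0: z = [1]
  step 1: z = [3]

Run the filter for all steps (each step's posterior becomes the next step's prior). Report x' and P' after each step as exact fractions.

step 0: x' = [13/37, 3/37], P' = [344/185 -968/185; -968/185 2896/185]
step 1: x' = [15358/13239, -6397/13239], P' = [27058/13239 -79648/13239; -79648/13239 247420/13239]

step 0: x̄ = F·x = [9, -1]
step 0: P̄ = F·P·Fᵀ + Q = [24 -8; -8 16]
step 0: y = z − H·x̄ = [-25]
step 0: S = H·P̄·Hᵀ + R = [185]
step 0: K = P̄·Hᵀ·S⁻¹ = [64/185; -8/185]
step 0: x' = x̄ + K·y = [13/37, 3/37]
step 0: P' = (I − K·H)·P̄ = [344/185 -968/185; -968/185 2896/185]
step 1: x̄ = F·x = [42/37, -23/37]
step 1: P̄ = F·P·Fᵀ + Q = [554/185 -136/185; -136/185 8884/185]
step 1: y = z − H·x̄ = [8/37]
step 1: S = H·P̄·Hᵀ + R = [13239/185]
step 1: K = P̄·Hᵀ·S⁻¹ = [1526/13239; 8476/13239]
step 1: x' = x̄ + K·y = [15358/13239, -6397/13239]
step 1: P' = (I − K·H)·P̄ = [27058/13239 -79648/13239; -79648/13239 247420/13239]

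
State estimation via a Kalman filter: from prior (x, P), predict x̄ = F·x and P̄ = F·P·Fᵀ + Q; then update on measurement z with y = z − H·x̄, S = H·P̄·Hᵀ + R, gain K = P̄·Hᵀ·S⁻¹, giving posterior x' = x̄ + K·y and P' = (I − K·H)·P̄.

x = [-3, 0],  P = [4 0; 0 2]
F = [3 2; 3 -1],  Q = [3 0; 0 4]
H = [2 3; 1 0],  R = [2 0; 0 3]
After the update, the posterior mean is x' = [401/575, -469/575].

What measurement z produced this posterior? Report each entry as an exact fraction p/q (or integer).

z = [-1, 1]

x̄ = F·x = [-9, -9]
P̄ = F·P·Fᵀ + Q = [47 32; 32 42]
S = H·P̄·Hᵀ + R = [952 190; 190 50]
K = P̄·Hᵀ·S⁻¹ = [57/1150 2161/2875; 171/575 -1409/2875]
x' − x̄ = [5576/575, 4706/575] = K·y
y = (KᵀK)⁻¹·Kᵀ·(x' − x̄) = [44, 10]
z = y + H·x̄ = [44, 10] + [-45, -9] = [-1, 1]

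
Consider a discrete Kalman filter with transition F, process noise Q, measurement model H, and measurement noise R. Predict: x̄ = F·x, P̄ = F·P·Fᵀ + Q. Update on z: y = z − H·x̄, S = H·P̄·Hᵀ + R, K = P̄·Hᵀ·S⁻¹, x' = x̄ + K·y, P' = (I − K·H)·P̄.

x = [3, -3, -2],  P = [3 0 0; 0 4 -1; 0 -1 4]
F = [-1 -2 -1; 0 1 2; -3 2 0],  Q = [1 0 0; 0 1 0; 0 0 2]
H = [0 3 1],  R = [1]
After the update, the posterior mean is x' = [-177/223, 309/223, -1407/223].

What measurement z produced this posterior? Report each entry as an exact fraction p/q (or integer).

x̄ = F·x = [5, -7, -15]
P̄ = F·P·Fᵀ + Q = [20 -11 -5; -11 17 4; -5 4 45]
S = H·P̄·Hᵀ + R = [223]
K = P̄·Hᵀ·S⁻¹ = [-38/223; 55/223; 57/223]
x' − x̄ = [-1292/223, 1870/223, 1938/223] = K·y
y = (KᵀK)⁻¹·Kᵀ·(x' − x̄) = [34]
z = y + H·x̄ = [34] + [-36] = [-2]

z = [-2]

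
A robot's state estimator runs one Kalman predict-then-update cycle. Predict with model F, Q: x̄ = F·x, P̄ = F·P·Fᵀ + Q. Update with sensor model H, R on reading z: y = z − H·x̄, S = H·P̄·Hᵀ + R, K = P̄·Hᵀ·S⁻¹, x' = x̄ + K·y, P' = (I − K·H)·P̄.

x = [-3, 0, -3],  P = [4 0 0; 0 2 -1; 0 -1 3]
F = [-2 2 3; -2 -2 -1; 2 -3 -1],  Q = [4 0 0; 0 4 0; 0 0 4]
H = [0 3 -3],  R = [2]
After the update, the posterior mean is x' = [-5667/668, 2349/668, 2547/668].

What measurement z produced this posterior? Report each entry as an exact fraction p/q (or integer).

z = [-1]

x̄ = F·x = [-3, 9, -3]
P̄ = F·P·Fᵀ + Q = [43 7 -26; 7 27 -6; -26 -6 35]
S = H·P̄·Hᵀ + R = [668]
K = P̄·Hᵀ·S⁻¹ = [99/668; 99/668; -123/668]
x' − x̄ = [-3663/668, -3663/668, 4551/668] = K·y
y = (KᵀK)⁻¹·Kᵀ·(x' − x̄) = [-37]
z = y + H·x̄ = [-37] + [36] = [-1]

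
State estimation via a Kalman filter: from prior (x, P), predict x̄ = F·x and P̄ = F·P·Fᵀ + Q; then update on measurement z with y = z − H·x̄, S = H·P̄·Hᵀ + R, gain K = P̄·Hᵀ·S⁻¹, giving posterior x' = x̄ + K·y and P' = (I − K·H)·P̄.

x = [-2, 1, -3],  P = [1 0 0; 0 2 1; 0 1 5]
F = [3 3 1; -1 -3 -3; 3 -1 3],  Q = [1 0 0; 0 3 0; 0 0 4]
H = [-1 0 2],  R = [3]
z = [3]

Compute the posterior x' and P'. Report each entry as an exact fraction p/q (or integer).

x' = [-547/154, -80/77, -43/77]
P' = [5837/154 -3384/77 1469/77; -3384/77 5393/77 -1728/77; 1469/77 -1728/77 796/77]

x̄ = F·x = [-6, 8, -16]
P̄ = F·P·Fᵀ + Q = [39 -48 26; -48 85 -48; 26 -48 54]
y = z − H·x̄ = [29]
S = H·P̄·Hᵀ + R = [154]
K = P̄·Hᵀ·S⁻¹ = [13/154; -24/77; 41/77]
x' = x̄ + K·y = [-547/154, -80/77, -43/77]
P' = (I − K·H)·P̄ = [5837/154 -3384/77 1469/77; -3384/77 5393/77 -1728/77; 1469/77 -1728/77 796/77]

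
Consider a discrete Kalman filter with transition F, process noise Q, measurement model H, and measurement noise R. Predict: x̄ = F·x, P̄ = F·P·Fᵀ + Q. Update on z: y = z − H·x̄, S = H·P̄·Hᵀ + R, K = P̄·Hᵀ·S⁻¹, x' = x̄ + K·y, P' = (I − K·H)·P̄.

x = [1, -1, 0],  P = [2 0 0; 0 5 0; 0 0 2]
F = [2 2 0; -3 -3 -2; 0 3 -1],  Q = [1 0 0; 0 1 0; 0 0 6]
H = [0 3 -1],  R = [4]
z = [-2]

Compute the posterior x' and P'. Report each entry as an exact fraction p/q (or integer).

x' = [260/317, -1285/951, -1973/951]
P' = [1081/317 50/317 358/317; 50/317 2423/951 6241/951; 358/317 6241/951 19427/951]

x̄ = F·x = [0, 0, -3]
P̄ = F·P·Fᵀ + Q = [29 -42 30; -42 72 -41; 30 -41 53]
y = z − H·x̄ = [-5]
S = H·P̄·Hᵀ + R = [951]
K = P̄·Hᵀ·S⁻¹ = [-52/317; 257/951; -176/951]
x' = x̄ + K·y = [260/317, -1285/951, -1973/951]
P' = (I − K·H)·P̄ = [1081/317 50/317 358/317; 50/317 2423/951 6241/951; 358/317 6241/951 19427/951]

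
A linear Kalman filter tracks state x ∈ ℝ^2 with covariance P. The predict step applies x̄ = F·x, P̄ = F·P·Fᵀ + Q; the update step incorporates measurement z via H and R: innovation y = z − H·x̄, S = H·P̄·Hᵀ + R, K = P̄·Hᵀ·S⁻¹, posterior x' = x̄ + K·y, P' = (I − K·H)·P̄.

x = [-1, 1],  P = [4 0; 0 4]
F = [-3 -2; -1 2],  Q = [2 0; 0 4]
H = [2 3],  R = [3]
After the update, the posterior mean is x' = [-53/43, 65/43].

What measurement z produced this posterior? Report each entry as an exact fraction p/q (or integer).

x̄ = F·x = [1, 3]
P̄ = F·P·Fᵀ + Q = [54 -4; -4 24]
S = H·P̄·Hᵀ + R = [387]
K = P̄·Hᵀ·S⁻¹ = [32/129; 64/387]
x' − x̄ = [-96/43, -64/43] = K·y
y = (KᵀK)⁻¹·Kᵀ·(x' − x̄) = [-9]
z = y + H·x̄ = [-9] + [11] = [2]

z = [2]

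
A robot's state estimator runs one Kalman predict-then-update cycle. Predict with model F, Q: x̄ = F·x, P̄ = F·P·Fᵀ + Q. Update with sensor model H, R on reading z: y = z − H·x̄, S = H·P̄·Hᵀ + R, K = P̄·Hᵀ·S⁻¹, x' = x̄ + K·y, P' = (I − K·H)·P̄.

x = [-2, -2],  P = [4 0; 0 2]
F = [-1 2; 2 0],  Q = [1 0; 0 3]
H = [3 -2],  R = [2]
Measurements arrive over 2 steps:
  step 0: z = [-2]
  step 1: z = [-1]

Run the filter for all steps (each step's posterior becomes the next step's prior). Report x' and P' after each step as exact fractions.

step 0: x̄ = F·x = [-2, -4]
step 0: P̄ = F·P·Fᵀ + Q = [13 -8; -8 19]
step 0: y = z − H·x̄ = [-4]
step 0: S = H·P̄·Hᵀ + R = [291]
step 0: K = P̄·Hᵀ·S⁻¹ = [55/291; -62/291]
step 0: x' = x̄ + K·y = [-802/291, -916/291]
step 0: P' = (I − K·H)·P̄ = [758/291 1082/291; 1082/291 1685/291]
step 1: x̄ = F·x = [-1030/291, -1604/291]
step 1: P̄ = F·P·Fᵀ + Q = [3461/291 2812/291; 2812/291 3905/291]
step 1: y = z − H·x̄ = [-409/291]
step 1: S = H·P̄·Hᵀ + R = [13607/291]
step 1: K = P̄·Hᵀ·S⁻¹ = [4759/13607; 626/13607]
step 1: x' = x̄ + K·y = [-54851/13607, -75882/13607]
step 1: P' = (I − K·H)·P̄ = [84006/13607 121250/13607; 121250/13607 181249/13607]

step 0: x' = [-802/291, -916/291], P' = [758/291 1082/291; 1082/291 1685/291]
step 1: x' = [-54851/13607, -75882/13607], P' = [84006/13607 121250/13607; 121250/13607 181249/13607]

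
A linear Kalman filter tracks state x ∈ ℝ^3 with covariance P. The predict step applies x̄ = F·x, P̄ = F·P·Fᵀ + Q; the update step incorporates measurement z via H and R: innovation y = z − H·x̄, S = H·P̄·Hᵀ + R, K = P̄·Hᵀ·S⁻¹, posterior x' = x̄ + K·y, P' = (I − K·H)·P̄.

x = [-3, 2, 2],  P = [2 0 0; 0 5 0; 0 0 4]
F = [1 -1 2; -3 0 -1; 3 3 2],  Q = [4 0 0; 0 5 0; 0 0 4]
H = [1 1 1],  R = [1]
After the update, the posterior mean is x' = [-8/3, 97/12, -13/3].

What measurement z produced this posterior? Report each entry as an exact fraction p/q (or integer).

x̄ = F·x = [-1, 7, 1]
P̄ = F·P·Fᵀ + Q = [27 -14 7; -14 27 -26; 7 -26 83]
S = H·P̄·Hᵀ + R = [72]
K = P̄·Hᵀ·S⁻¹ = [5/18; -13/72; 8/9]
x' − x̄ = [-5/3, 13/12, -16/3] = K·y
y = (KᵀK)⁻¹·Kᵀ·(x' − x̄) = [-6]
z = y + H·x̄ = [-6] + [7] = [1]

z = [1]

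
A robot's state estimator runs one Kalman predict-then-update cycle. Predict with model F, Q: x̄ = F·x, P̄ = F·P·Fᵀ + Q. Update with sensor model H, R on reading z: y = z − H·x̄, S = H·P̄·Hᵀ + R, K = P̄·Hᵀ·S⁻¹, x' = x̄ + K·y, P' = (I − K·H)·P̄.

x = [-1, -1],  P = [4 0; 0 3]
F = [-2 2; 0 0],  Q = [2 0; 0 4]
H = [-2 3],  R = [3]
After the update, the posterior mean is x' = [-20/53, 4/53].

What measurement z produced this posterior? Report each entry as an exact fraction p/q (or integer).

x̄ = F·x = [0, 0]
P̄ = F·P·Fᵀ + Q = [30 0; 0 4]
S = H·P̄·Hᵀ + R = [159]
K = P̄·Hᵀ·S⁻¹ = [-20/53; 4/53]
x' − x̄ = [-20/53, 4/53] = K·y
y = (KᵀK)⁻¹·Kᵀ·(x' − x̄) = [1]
z = y + H·x̄ = [1] + [0] = [1]

z = [1]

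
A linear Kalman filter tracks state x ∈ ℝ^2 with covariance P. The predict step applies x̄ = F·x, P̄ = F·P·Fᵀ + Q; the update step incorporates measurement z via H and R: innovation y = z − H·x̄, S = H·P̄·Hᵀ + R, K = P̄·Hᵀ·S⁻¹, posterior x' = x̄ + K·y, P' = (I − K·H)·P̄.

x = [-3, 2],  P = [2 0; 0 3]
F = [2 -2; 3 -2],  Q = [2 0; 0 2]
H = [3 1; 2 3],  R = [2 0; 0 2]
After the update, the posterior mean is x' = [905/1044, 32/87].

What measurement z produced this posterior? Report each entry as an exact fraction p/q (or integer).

x̄ = F·x = [-10, -13]
P̄ = F·P·Fᵀ + Q = [22 24; 24 32]
S = H·P̄·Hᵀ + R = [376 492; 492 666]
K = P̄·Hᵀ·S⁻¹ = [239/696 -83/1044; -11/58 31/87]
x' − x̄ = [11345/1044, 1163/87] = K·y
y = (KᵀK)⁻¹·Kᵀ·(x' − x̄) = [46, 62]
z = y + H·x̄ = [46, 62] + [-43, -59] = [3, 3]

z = [3, 3]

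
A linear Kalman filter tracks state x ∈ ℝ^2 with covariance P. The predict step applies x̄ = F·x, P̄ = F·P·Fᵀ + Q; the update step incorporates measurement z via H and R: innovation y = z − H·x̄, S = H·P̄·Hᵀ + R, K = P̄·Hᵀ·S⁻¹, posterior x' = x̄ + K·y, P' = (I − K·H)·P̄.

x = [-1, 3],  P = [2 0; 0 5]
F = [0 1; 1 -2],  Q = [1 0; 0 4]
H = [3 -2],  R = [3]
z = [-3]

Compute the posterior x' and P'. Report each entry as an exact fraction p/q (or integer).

x̄ = F·x = [3, -7]
P̄ = F·P·Fᵀ + Q = [6 -10; -10 26]
y = z − H·x̄ = [-26]
S = H·P̄·Hᵀ + R = [281]
K = P̄·Hᵀ·S⁻¹ = [38/281; -82/281]
x' = x̄ + K·y = [-145/281, 165/281]
P' = (I − K·H)·P̄ = [242/281 306/281; 306/281 582/281]

x' = [-145/281, 165/281]
P' = [242/281 306/281; 306/281 582/281]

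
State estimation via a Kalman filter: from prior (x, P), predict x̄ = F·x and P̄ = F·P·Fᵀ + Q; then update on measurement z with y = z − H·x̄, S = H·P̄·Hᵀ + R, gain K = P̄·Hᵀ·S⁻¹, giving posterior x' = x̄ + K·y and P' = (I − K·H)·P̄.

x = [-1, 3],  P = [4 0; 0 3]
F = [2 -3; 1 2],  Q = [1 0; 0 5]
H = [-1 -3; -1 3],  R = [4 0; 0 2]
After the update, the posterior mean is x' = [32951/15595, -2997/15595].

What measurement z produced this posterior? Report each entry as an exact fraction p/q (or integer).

x̄ = F·x = [-11, 5]
P̄ = F·P·Fᵀ + Q = [44 -10; -10 21]
S = H·P̄·Hᵀ + R = [177 -145; -145 295]
K = P̄·Hᵀ·S⁻¹ = [-1486/3119 -7564/15595; -505/3119 2618/15595]
x' − x̄ = [204496/15595, -80972/15595] = K·y
y = (KᵀK)⁻¹·Kᵀ·(x' − x̄) = [2, -29]
z = y + H·x̄ = [2, -29] + [-4, 26] = [-2, -3]

z = [-2, -3]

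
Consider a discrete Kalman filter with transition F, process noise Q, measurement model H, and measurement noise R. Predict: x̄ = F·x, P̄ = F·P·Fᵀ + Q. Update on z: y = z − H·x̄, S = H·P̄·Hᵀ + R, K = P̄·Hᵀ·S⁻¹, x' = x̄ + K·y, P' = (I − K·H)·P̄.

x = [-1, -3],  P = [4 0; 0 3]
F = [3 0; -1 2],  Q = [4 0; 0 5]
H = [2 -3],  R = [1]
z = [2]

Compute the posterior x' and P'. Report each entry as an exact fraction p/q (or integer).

x' = [-1147/247, -1861/494]
P' = [3152/247 2082/247; 2082/247 2805/494]

x̄ = F·x = [-3, -5]
P̄ = F·P·Fᵀ + Q = [40 -12; -12 21]
y = z − H·x̄ = [-7]
S = H·P̄·Hᵀ + R = [494]
K = P̄·Hᵀ·S⁻¹ = [58/247; -87/494]
x' = x̄ + K·y = [-1147/247, -1861/494]
P' = (I − K·H)·P̄ = [3152/247 2082/247; 2082/247 2805/494]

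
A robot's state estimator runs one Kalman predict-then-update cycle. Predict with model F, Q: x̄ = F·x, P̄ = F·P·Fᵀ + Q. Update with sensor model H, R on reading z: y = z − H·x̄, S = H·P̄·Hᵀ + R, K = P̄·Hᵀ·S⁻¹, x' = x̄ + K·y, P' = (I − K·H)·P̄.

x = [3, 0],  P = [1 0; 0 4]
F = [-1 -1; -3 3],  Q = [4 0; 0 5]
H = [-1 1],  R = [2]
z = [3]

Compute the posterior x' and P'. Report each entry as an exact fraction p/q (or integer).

x̄ = F·x = [-3, -9]
P̄ = F·P·Fᵀ + Q = [9 -9; -9 50]
y = z − H·x̄ = [9]
S = H·P̄·Hᵀ + R = [79]
K = P̄·Hᵀ·S⁻¹ = [-18/79; 59/79]
x' = x̄ + K·y = [-399/79, -180/79]
P' = (I − K·H)·P̄ = [387/79 351/79; 351/79 469/79]

x' = [-399/79, -180/79]
P' = [387/79 351/79; 351/79 469/79]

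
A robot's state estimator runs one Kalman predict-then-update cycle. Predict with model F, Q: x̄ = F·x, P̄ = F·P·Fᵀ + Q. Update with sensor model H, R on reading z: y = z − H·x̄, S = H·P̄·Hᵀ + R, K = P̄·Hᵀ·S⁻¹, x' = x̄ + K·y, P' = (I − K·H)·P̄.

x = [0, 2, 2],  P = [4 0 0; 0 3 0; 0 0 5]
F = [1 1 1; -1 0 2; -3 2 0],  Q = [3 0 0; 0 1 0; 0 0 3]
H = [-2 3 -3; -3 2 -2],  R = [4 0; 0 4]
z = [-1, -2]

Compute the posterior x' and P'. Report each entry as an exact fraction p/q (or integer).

x̄ = F·x = [4, 4, 4]
P̄ = F·P·Fᵀ + Q = [15 6 -6; 6 25 12; -6 12 51]
y = z − H·x̄ = [7, 10]
S = H·P̄·Hᵀ + R = [388 246; 246 203]
K = P̄·Hᵀ·S⁻¹ = [798/2281 -1203/2281; 3513/18248 -1769/9124; -6555/18248 1275/9124]
x' = x̄ + K·y = [2680/2281, 62203/18248, 52607/18248]
P' = (I − K·H)·P̄ = [4164/2281 1764/2281 -2076/2281; 1764/2281 389653/18248 375561/18248; -2076/2281 375561/18248 395373/18248]

x' = [2680/2281, 62203/18248, 52607/18248]
P' = [4164/2281 1764/2281 -2076/2281; 1764/2281 389653/18248 375561/18248; -2076/2281 375561/18248 395373/18248]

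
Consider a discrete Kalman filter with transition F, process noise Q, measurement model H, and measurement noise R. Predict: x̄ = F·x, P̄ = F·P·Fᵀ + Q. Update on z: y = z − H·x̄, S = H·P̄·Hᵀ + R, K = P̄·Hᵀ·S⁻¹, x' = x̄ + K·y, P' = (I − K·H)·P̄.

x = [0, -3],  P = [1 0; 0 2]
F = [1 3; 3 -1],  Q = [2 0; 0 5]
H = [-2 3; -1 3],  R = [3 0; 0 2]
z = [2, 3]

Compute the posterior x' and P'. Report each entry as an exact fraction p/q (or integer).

x' = [-44/61, 33/61]
P' = [4947/1342 2283/1342; 2283/1342 1231/1342]

x̄ = F·x = [-9, 3]
P̄ = F·P·Fᵀ + Q = [21 -3; -3 16]
y = z − H·x̄ = [-25, -15]
S = H·P̄·Hᵀ + R = [267 213; 213 185]
K = P̄·Hᵀ·S⁻¹ = [-1015/1342 951/1342; -291/1342 705/1342]
x' = x̄ + K·y = [-44/61, 33/61]
P' = (I − K·H)·P̄ = [4947/1342 2283/1342; 2283/1342 1231/1342]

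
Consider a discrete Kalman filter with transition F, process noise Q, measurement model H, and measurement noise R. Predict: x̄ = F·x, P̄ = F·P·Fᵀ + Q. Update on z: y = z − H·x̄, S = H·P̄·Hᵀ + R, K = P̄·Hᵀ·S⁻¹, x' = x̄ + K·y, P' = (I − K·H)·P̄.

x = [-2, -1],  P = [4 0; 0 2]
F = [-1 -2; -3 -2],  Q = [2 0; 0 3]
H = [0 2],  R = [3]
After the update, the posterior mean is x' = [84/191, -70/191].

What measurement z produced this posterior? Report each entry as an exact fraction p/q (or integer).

x̄ = F·x = [4, 8]
P̄ = F·P·Fᵀ + Q = [14 20; 20 47]
S = H·P̄·Hᵀ + R = [191]
K = P̄·Hᵀ·S⁻¹ = [40/191; 94/191]
x' − x̄ = [-680/191, -1598/191] = K·y
y = (KᵀK)⁻¹·Kᵀ·(x' − x̄) = [-17]
z = y + H·x̄ = [-17] + [16] = [-1]

z = [-1]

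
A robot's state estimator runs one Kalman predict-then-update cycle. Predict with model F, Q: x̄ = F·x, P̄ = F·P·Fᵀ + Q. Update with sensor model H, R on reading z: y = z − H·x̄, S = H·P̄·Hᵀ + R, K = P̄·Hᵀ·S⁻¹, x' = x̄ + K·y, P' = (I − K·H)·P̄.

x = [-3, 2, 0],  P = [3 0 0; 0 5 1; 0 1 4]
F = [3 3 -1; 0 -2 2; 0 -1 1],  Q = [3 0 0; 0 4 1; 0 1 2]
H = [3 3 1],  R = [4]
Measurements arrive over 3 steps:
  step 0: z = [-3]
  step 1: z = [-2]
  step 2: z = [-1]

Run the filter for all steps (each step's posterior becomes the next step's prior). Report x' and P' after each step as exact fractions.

step 0: x' = [27/11, -626/209, -328/209], P' = [461/11 -393/11 -192/11; -393/11 12935/418 6081/418; -192/11 6081/418 3681/418]
step 1: x' = [-522481/297652, 279519/297652, 71733/148826], P' = [3662139/297652 -3108357/297652 -744939/148826; -3108357/297652 2783743/297652 583223/148826; -744939/148826 583223/148826 266336/74413]
step 2: x' = [-17315531/11279131, 11439507/11279131, 5342241/11279131], P' = [1772303329/146628703 -1505819462/146628703 -724984609/146628703; -1505819462/146628703 1350970664/146628703 567442770/146628703; -724984609/146628703 567442770/146628703 522287793/146628703]

step 0: x̄ = F·x = [-3, -4, -2]
step 0: P̄ = F·P·Fᵀ + Q = [73 -30 -15; -30 32 15; -15 15 9]
step 0: y = z − H·x̄ = [20]
step 0: S = H·P̄·Hᵀ + R = [418]
step 0: K = P̄·Hᵀ·S⁻¹ = [3/11; 21/418; 9/418]
step 0: x' = x̄ + K·y = [27/11, -626/209, -328/209]
step 0: P' = (I − K·H)·P̄ = [461/11 -393/11 -192/11; -393/11 12935/418 6081/418; -192/11 6081/418 3681/418]
step 1: x̄ = F·x = [-1/19, 596/209, 298/209]
step 1: P̄ = F·P·Fᵀ + Q = [795/19 432/19 216/19; 432/19 9744/209 4663/209; 216/19 4663/209 2645/209]
step 1: y = z − H·x̄ = [-2471/209]
step 1: S = H·P̄·Hᵀ + R = [297652/209]
step 1: K = P̄·Hᵀ·S⁻¹ = [42867/297652; 48151/297652; 11881/148826]
step 1: x' = x̄ + K·y = [-522481/297652, 279519/297652, 71733/148826]
step 1: P' = (I − K·H)·P̄ = [3662139/297652 -3108357/297652 -744939/148826; -3108357/297652 2783743/297652 583223/148826; -744939/148826 583223/148826 266336/74413]
step 2: x̄ = F·x = [-218088/74413, -136053/148826, -136053/297652]
step 2: P̄ = F·P·Fᵀ + Q = [1490351/74413 52324/74413 26162/74413; 52324/74413 1813847/74413 1665021/148826; 26162/74413 1665021/148826 2111499/297652]
step 2: y = z − H·x̄ = [3271775/297652]
step 2: S = H·P̄·Hᵀ + R = [146628703/297652]
step 2: K = P̄·Hᵀ·S⁻¹ = [18616748/146628703; 25724094/146628703; 12415569/146628703]
step 2: x' = x̄ + K·y = [-17315531/11279131, 11439507/11279131, 5342241/11279131]
step 2: P' = (I − K·H)·P̄ = [1772303329/146628703 -1505819462/146628703 -724984609/146628703; -1505819462/146628703 1350970664/146628703 567442770/146628703; -724984609/146628703 567442770/146628703 522287793/146628703]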